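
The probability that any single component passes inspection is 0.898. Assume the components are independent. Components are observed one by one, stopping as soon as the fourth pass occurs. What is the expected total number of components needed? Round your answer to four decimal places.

4.4543

Y = total components until the fourth success; negative binomial with r=4, p=0.898.
E[Y] = r / p = 4 / 0.898 = 4.454343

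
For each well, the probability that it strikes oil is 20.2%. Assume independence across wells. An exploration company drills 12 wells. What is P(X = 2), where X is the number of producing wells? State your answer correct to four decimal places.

X ~ Binomial(n=12, p=0.202).
P(X=2) = C(12,2) · p^2 · (1−p)^10
= 66 · 0.040804 · 0.10472 = 0.282017

0.2820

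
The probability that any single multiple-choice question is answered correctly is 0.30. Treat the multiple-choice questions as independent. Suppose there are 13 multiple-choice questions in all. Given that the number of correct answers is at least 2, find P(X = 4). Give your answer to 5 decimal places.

0.24960

X ~ Binomial(13, 0.30). Want P(X=4 | X≥2) = P(X=4) / P(X≥2).
P(X=4) = C(13,4)·0.30^4·0.70^9 = 0.2337079
P(X≥2) = 1 − 0.0096889 − 0.0539810 = 0.9363301
Ratio = 0.2337079 / 0.9363301 = 0.2495999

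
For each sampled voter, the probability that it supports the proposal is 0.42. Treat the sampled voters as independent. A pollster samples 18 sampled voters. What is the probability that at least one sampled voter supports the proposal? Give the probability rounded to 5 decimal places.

0.99994

P(at least one) = 1 − P(none) = 1 − (1 − 0.42)^18
= 1 − 0.0000552 = 0.9999448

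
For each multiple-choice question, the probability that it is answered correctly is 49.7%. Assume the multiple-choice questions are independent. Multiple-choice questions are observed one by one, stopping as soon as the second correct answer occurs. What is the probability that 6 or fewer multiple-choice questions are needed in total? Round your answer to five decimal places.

0.88779

Finishing within 6 multiple-choice questions ⇔ at least 2 successes in the first 6. With X ~ Binomial(6, 0.497), P(Y ≤ 6) = 1 − P(X ≤ 1).
  k=0: C(6,0)·0.497^0·0.503^6 = 0.0161960
  k=1: C(6,1)·0.497^1·0.503^5 = 0.0960169
1 − 0.1122129 = 0.8877871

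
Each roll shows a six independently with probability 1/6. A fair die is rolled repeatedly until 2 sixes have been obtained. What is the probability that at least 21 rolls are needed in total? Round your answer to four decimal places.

Needing more than 20 rolls ⇔ fewer than 2 successes in the first 20. With X ~ Binomial(20, 0.166667), P(Y > 20) = P(X ≤ 1).
  k=0: C(20,0)·0.166667^0·0.833333^20 = 0.026084
  k=1: C(20,1)·0.166667^1·0.833333^19 = 0.104336
P(X ≤ 1) = 0.130420

0.1304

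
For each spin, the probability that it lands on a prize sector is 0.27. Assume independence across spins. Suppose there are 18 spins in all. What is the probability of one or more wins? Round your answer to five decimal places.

0.99653

P(at least one) = 1 − P(none) = 1 − (1 − 0.27)^18
= 1 − 0.0034659 = 0.9965341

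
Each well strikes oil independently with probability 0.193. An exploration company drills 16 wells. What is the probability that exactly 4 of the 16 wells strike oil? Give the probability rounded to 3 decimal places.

0.193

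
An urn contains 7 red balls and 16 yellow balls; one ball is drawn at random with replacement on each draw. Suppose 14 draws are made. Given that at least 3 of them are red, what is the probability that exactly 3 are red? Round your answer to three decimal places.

X ~ Binomial(14, 0.304348). Want P(X=3 | X≥3) = P(X=3) / P(X≥3).
P(X=3) = C(14,3)·0.304348^3·0.695652^11 = 0.18946
P(X≥3) = 1 − 0.00622 − 0.03807 − 0.10826 = 0.84745
Ratio = 0.18946 / 0.84745 = 0.22357

0.224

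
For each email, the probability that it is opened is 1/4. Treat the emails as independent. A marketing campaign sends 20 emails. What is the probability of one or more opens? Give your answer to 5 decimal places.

P(at least one) = 1 − P(none) = 1 − (1 − 0.25)^20
= 1 − 0.0031712 = 0.9968288

0.99683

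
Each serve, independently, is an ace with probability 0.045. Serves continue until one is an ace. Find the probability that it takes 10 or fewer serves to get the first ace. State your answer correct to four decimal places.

Y = number of serves to the first success; geometric, p = 0.045.
P(Y ≤ 10) = 1 − (1−p)^10 = 1 − 0.631006 = 0.368994

0.3690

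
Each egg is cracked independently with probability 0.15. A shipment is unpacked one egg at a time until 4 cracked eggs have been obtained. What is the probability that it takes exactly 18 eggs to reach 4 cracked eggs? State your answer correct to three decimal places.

Y = trial on which the fourth success occurs; negative binomial, r=4, p=0.15.
P(Y=18) = C(17,3) · p^4 · (1−p)^14
= 680 · 0.00050625 · 0.10277 = 0.03538

0.035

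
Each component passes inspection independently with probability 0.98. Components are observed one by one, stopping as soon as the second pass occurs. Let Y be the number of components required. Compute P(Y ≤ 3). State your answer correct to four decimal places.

0.9988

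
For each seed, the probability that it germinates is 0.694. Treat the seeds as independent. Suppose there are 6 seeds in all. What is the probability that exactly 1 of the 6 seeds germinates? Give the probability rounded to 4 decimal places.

X ~ Binomial(n=6, p=0.694).
P(X=1) = C(6,1) · p^1 · (1−p)^5
= 6 · 0.694 · 0.0026829 = 0.011172

0.0112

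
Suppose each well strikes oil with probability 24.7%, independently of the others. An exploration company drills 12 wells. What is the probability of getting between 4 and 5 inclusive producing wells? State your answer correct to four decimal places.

X ~ Binomial(12, 0.247); P(4 ≤ X ≤ 5) = Σ C(12,k) p^k (1−p)^(12−k) over k:
  k=4: C(12,4)·0.247^4·0.753^8 = 0.190438
  k=5: C(12,5)·0.247^5·0.753^7 = 0.099948
Total = 0.290386

0.2904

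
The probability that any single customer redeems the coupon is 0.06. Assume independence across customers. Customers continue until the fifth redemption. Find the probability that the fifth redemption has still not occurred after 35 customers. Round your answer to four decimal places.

Needing more than 35 customers ⇔ fewer than 5 successes in the first 35. With X ~ Binomial(35, 0.06), P(Y > 35) = P(X ≤ 4).
  k=0: C(35,0)·0.06^0·0.94^35 = 0.114677
  k=1: C(35,1)·0.06^1·0.94^34 = 0.256192
  k=2: C(35,2)·0.06^2·0.94^33 = 0.277996
  k=3: C(35,3)·0.06^3·0.94^32 = 0.195189
  k=4: C(35,4)·0.06^4·0.94^31 = 0.099671
P(X ≤ 4) = 0.943725

0.9437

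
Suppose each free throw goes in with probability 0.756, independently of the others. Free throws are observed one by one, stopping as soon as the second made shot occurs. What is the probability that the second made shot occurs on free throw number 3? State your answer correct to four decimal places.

0.2789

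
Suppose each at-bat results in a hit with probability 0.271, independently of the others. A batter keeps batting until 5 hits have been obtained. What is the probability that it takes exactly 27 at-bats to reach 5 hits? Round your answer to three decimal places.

Y = trial on which the fifth success occurs; negative binomial, r=5, p=0.271.
P(Y=27) = C(26,4) · p^5 · (1−p)^22
= 14950 · 0.0014617 · 0.000955 = 0.02087

0.021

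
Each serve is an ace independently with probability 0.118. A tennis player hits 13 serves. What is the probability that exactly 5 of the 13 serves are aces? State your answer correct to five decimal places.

X ~ Binomial(n=13, p=0.118).
P(X=5) = C(13,5) · p^5 · (1−p)^8
= 1287 · 2.2878e-05 · 0.36623 = 0.0107829

0.01078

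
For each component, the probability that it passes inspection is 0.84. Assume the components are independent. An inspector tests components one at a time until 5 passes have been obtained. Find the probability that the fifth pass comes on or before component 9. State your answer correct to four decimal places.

0.9925

Finishing within 9 components ⇔ at least 5 successes in the first 9. With X ~ Binomial(9, 0.84), P(Y ≤ 9) = 1 − P(X ≤ 4).
  k=0: C(9,0)·0.84^0·0.16^9 = 0.000000
  k=1: C(9,1)·0.84^1·0.16^8 = 0.000003
  k=2: C(9,2)·0.84^2·0.16^7 = 0.000068
  k=3: C(9,3)·0.84^3·0.16^6 = 0.000835
  k=4: C(9,4)·0.84^4·0.16^5 = 0.006578
1 − 0.007485 = 0.992515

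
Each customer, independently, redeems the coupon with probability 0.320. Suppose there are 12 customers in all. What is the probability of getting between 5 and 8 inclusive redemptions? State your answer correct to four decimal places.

0.3280

X ~ Binomial(12, 0.32); P(5 ≤ X ≤ 8) = Σ C(12,k) p^k (1−p)^(12−k) over k:
  k=5: C(12,5)·0.32^5·0.68^7 = 0.178664
  k=6: C(12,6)·0.32^6·0.68^6 = 0.098090
  k=7: C(12,7)·0.32^7·0.68^5 = 0.039566
  k=8: C(12,8)·0.32^8·0.68^4 = 0.011637
Total = 0.327957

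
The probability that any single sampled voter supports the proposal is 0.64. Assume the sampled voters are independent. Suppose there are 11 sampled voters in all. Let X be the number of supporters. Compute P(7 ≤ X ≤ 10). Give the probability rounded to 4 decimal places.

0.6345

X ~ Binomial(11, 0.64); P(7 ≤ X ≤ 10) = Σ C(11,k) p^k (1−p)^(11−k) over k:
  k=7: C(11,7)·0.64^7·0.36^4 = 0.243772
  k=8: C(11,8)·0.64^8·0.36^3 = 0.216686
  k=9: C(11,9)·0.64^9·0.36^2 = 0.128407
  k=10: C(11,10)·0.64^10·0.36^1 = 0.045656
Total = 0.634520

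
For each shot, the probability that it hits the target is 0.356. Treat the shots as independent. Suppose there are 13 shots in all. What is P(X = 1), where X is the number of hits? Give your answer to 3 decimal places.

X ~ Binomial(n=13, p=0.356).
P(X=1) = C(13,1) · p^1 · (1−p)^12
= 13 · 0.356 · 0.005089 = 0.02355

0.024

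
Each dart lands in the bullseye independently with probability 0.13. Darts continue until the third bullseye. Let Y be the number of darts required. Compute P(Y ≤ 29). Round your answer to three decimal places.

0.746

Finishing within 29 darts ⇔ at least 3 successes in the first 29. With X ~ Binomial(29, 0.13), P(Y ≤ 29) = 1 − P(X ≤ 2).
  k=0: C(29,0)·0.13^0·0.87^29 = 0.01762
  k=1: C(29,1)·0.13^1·0.87^28 = 0.07636
  k=2: C(29,2)·0.13^2·0.87^27 = 0.15975
1 − 0.25373 = 0.74627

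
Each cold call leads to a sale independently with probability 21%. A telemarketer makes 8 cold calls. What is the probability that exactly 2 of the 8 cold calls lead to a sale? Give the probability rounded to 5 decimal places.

X ~ Binomial(n=8, p=0.21).
P(X=2) = C(8,2) · p^2 · (1−p)^6
= 28 · 0.0441 · 0.24309 = 0.3001644

0.30016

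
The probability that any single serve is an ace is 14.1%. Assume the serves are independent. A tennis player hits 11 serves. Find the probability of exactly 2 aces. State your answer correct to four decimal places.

0.2784

X ~ Binomial(n=11, p=0.141).
P(X=2) = C(11,2) · p^2 · (1−p)^9
= 55 · 0.019881 · 0.25465 = 0.278445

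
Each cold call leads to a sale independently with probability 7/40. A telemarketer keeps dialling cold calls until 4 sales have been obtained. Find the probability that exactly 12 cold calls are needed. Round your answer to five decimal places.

Y = trial on which the fourth success occurs; negative binomial, r=4, p=0.175.
P(Y=12) = C(11,3) · p^4 · (1−p)^8
= 165 · 0.00093789 · 0.2146 = 0.0332099

0.03321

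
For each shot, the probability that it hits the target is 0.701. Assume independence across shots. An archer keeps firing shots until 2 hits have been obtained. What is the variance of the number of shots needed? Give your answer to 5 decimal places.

1.21693

Y = total shots until the second success; negative binomial with r=2, p=0.701.
Var(Y) = r(1−p)/p² = 2·0.299 / 0.701² = 1.2169287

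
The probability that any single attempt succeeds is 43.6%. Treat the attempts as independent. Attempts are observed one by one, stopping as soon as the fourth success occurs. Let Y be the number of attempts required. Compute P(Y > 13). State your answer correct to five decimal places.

Needing more than 13 attempts ⇔ fewer than 4 successes in the first 13. With X ~ Binomial(13, 0.436), P(Y > 13) = P(X ≤ 3).
  k=0: C(13,0)·0.436^0·0.564^13 = 0.0005843
  k=1: C(13,1)·0.436^1·0.564^12 = 0.0058719
  k=2: C(13,2)·0.436^2·0.564^11 = 0.0272356
  k=3: C(13,3)·0.436^3·0.564^10 = 0.0771999
P(X ≤ 3) = 0.1108917

0.11089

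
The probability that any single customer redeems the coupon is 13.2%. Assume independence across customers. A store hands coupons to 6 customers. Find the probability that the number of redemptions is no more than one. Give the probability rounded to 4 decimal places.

0.8179

X ~ Binomial(6, 0.132); P(X ≤ 1) = Σ C(6,k) p^k (1−p)^(6−k) over k:
  k=0: C(6,0)·0.132^0·0.868^6 = 0.427679
  k=1: C(6,1)·0.132^1·0.868^5 = 0.390233
Total = 0.817912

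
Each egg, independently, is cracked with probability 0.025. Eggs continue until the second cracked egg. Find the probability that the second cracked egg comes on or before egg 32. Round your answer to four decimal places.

Finishing within 32 eggs ⇔ at least 2 successes in the first 32. With X ~ Binomial(32, 0.025), P(Y ≤ 32) = 1 − P(X ≤ 1).
  k=0: C(32,0)·0.025^0·0.975^32 = 0.444783
  k=1: C(32,1)·0.025^1·0.975^31 = 0.364950
1 − 0.809732 = 0.190268

0.1903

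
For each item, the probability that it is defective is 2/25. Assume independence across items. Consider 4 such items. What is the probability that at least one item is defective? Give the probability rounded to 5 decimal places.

P(at least one) = 1 − P(none) = 1 − (1 − 0.08)^4
= 1 − 0.7163930 = 0.2836070

0.28361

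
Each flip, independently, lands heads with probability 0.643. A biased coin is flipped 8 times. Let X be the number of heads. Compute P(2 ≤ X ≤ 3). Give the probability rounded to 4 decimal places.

X ~ Binomial(8, 0.643); P(2 ≤ X ≤ 3) = Σ C(8,k) p^k (1−p)^(8−k) over k:
  k=2: C(8,2)·0.643^2·0.357^6 = 0.023966
  k=3: C(8,3)·0.643^3·0.357^5 = 0.086330
Total = 0.110296

0.1103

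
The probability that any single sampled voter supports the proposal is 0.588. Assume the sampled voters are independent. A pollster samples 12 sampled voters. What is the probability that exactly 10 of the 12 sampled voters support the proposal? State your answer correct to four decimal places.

0.0553

X ~ Binomial(n=12, p=0.588).
P(X=10) = C(12,10) · p^10 · (1−p)^2
= 66 · 0.0049405 · 0.16974 = 0.055349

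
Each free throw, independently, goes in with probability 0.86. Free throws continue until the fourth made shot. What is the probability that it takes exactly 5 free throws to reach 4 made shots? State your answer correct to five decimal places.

0.30632

Y = trial on which the fourth success occurs; negative binomial, r=4, p=0.86.
P(Y=5) = C(4,3) · p^4 · (1−p)^1
= 4 · 0.54701 · 0.14 = 0.3063246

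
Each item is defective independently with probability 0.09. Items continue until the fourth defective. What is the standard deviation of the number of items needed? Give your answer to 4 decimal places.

21.1986

Y = total items until the fourth success; negative binomial with r=4, p=0.09.
SD(Y) = √[r(1−p)/p²] = √(449.382716) = 21.198649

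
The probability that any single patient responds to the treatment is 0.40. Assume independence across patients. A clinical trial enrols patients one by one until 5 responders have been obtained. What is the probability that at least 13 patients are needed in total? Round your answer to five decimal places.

0.43818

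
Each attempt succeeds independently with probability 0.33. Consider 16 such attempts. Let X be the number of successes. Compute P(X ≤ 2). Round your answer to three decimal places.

0.063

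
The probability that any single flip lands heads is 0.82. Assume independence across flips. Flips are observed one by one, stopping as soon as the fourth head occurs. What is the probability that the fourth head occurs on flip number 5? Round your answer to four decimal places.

0.3255

Y = trial on which the fourth success occurs; negative binomial, r=4, p=0.82.
P(Y=5) = C(4,3) · p^4 · (1−p)^1
= 4 · 0.45212 · 0.18 = 0.325528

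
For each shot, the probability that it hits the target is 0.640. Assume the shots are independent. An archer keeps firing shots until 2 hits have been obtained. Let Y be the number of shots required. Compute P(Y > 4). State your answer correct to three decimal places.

0.136

Needing more than 4 shots ⇔ fewer than 2 successes in the first 4. With X ~ Binomial(4, 0.64), P(Y > 4) = P(X ≤ 1).
  k=0: C(4,0)·0.64^0·0.36^4 = 0.01680
  k=1: C(4,1)·0.64^1·0.36^3 = 0.11944
P(X ≤ 1) = 0.13624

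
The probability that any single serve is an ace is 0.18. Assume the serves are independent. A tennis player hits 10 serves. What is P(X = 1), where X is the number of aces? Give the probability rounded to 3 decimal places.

X ~ Binomial(n=10, p=0.18).
P(X=1) = C(10,1) · p^1 · (1−p)^9
= 10 · 0.18 · 0.16762 = 0.30172

0.302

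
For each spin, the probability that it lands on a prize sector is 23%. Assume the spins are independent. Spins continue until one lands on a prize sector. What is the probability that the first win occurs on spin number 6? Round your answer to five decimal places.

Geometric (trials to first success), p = 0.23.
P(Y = 6) = (1−p)^5 · p = 0.27068 · 0.23 = 0.0622560

0.06226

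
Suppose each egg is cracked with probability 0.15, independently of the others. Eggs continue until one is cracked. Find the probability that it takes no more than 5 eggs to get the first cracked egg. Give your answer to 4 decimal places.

Y = number of eggs to the first success; geometric, p = 0.15.
P(Y ≤ 5) = 1 − (1−p)^5 = 1 − 0.443705 = 0.556295

0.5563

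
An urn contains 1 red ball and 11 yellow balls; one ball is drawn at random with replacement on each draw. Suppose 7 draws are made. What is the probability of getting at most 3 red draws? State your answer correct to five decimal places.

0.99863

X ~ Binomial(7, 0.083333); P(X ≤ 3) = Σ C(7,k) p^k (1−p)^(7−k) over k:
  k=0: C(7,0)·0.083333^0·0.916667^7 = 0.5438512
  k=1: C(7,1)·0.083333^1·0.916667^6 = 0.3460871
  k=2: C(7,2)·0.083333^2·0.916667^5 = 0.0943874
  k=3: C(7,3)·0.083333^3·0.916667^4 = 0.0143011
Total = 0.9986268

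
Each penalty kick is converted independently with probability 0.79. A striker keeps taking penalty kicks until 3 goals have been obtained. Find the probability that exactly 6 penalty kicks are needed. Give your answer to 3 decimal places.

Y = trial on which the third success occurs; negative binomial, r=3, p=0.79.
P(Y=6) = C(5,2) · p^3 · (1−p)^3
= 10 · 0.49304 · 0.009261 = 0.04566

0.046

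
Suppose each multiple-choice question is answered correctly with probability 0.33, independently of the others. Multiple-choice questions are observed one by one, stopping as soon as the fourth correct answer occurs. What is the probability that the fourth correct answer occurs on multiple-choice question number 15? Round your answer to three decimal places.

0.053

Y = trial on which the fourth success occurs; negative binomial, r=4, p=0.33.
P(Y=15) = C(14,3) · p^4 · (1−p)^11
= 364 · 0.011859 · 0.012213 = 0.05272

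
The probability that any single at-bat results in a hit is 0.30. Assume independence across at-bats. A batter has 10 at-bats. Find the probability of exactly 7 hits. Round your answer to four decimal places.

X ~ Binomial(n=10, p=0.30).
P(X=7) = C(10,7) · p^7 · (1−p)^3
= 120 · 0.0002187 · 0.343 = 0.009002

0.0090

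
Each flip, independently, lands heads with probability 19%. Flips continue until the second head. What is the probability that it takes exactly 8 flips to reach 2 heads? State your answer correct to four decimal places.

Y = trial on which the second success occurs; negative binomial, r=2, p=0.19.
P(Y=8) = C(7,1) · p^2 · (1−p)^6
= 7 · 0.0361 · 0.28243 = 0.071370

0.0714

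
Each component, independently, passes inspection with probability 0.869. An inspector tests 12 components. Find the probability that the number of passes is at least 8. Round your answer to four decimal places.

0.9863

X ~ Binomial(12, 0.869); P(X ≥ 8) = Σ C(12,k) p^k (1−p)^(12−k) over k:
  k=8: C(12,8)·0.869^8·0.131^4 = 0.047408
  k=9: C(12,9)·0.869^9·0.131^3 = 0.139770
  k=10: C(12,10)·0.869^10·0.131^2 = 0.278153
  k=11: C(12,11)·0.869^11·0.131^1 = 0.335483
  k=12: C(12,12)·0.869^12·0.131^0 = 0.185454
Total = 0.986268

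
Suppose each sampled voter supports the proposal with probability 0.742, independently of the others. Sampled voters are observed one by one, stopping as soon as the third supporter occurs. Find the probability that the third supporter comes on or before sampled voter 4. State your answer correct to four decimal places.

Finishing within 4 sampled voters ⇔ at least 3 successes in the first 4. With X ~ Binomial(4, 0.742), P(Y ≤ 4) = 1 − P(X ≤ 2).
  k=0: C(4,0)·0.742^0·0.258^4 = 0.004431
  k=1: C(4,1)·0.742^1·0.258^3 = 0.050971
  k=2: C(4,2)·0.742^2·0.258^2 = 0.219886
1 − 0.275288 = 0.724712

0.7247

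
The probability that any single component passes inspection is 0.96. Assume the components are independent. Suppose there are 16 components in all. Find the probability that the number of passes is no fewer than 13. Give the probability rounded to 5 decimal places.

0.99684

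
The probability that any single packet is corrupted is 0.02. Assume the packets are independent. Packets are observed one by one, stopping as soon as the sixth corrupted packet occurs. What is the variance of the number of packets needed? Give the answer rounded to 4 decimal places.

14700.0000

Y = total packets until the sixth success; negative binomial with r=6, p=0.02.
Var(Y) = r(1−p)/p² = 6·0.98 / 0.02² = 14700.000000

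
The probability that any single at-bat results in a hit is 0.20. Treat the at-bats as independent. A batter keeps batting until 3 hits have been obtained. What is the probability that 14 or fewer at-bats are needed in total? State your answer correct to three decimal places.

Finishing within 14 at-bats ⇔ at least 3 successes in the first 14. With X ~ Binomial(14, 0.20), P(Y ≤ 14) = 1 − P(X ≤ 2).
  k=0: C(14,0)·0.20^0·0.80^14 = 0.04398
  k=1: C(14,1)·0.20^1·0.80^13 = 0.15393
  k=2: C(14,2)·0.20^2·0.80^12 = 0.25014
1 − 0.44805 = 0.55195

0.552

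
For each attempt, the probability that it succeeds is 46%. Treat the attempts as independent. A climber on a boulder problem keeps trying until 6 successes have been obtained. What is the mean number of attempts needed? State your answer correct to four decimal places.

13.0435

Y = total attempts until the sixth success; negative binomial with r=6, p=0.46.
E[Y] = r / p = 6 / 0.46 = 13.043478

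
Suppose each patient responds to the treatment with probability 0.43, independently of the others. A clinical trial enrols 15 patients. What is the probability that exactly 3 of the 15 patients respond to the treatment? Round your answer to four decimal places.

0.0426

X ~ Binomial(n=15, p=0.43).
P(X=3) = C(15,3) · p^3 · (1−p)^12
= 455 · 0.079507 · 0.0011762 = 0.042552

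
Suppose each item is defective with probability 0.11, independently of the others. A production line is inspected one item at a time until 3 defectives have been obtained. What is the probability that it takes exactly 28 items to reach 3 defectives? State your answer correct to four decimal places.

0.0254

Y = trial on which the third success occurs; negative binomial, r=3, p=0.11.
P(Y=28) = C(27,2) · p^3 · (1−p)^25
= 351 · 0.001331 · 0.054294 = 0.025365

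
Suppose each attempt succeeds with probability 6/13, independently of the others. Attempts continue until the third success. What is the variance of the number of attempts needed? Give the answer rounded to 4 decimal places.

7.5833

Y = total attempts until the third success; negative binomial with r=3, p=0.461538.
Var(Y) = r(1−p)/p² = 3·0.538462 / 0.461538² = 7.583333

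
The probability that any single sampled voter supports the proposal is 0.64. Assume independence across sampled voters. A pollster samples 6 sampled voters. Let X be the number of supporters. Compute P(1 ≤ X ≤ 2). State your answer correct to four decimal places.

0.1264

X ~ Binomial(6, 0.64); P(1 ≤ X ≤ 2) = Σ C(6,k) p^k (1−p)^(6−k) over k:
  k=1: C(6,1)·0.64^1·0.36^5 = 0.023219
  k=2: C(6,2)·0.64^2·0.36^4 = 0.103196
Total = 0.126415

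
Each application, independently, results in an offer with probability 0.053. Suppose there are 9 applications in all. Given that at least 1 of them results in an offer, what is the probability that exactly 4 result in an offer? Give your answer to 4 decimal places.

0.0020

X ~ Binomial(9, 0.053). Want P(X=4 | X≥1) = P(X=4) / P(X≥1).
P(X=4) = C(9,4)·0.053^4·0.947^5 = 0.000757
P(X≥1) = 1 − 0.612562 = 0.387438
Ratio = 0.000757 / 0.387438 = 0.001954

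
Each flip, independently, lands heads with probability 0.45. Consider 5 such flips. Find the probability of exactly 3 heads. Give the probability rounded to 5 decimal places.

0.27565

X ~ Binomial(n=5, p=0.45).
P(X=3) = C(5,3) · p^3 · (1−p)^2
= 10 · 0.091125 · 0.3025 = 0.2756531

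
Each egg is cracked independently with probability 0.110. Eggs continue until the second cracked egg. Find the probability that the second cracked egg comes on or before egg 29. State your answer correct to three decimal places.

0.844

Finishing within 29 eggs ⇔ at least 2 successes in the first 29. With X ~ Binomial(29, 0.11), P(Y ≤ 29) = 1 − P(X ≤ 1).
  k=0: C(29,0)·0.11^0·0.89^29 = 0.03407
  k=1: C(29,1)·0.11^1·0.89^28 = 0.12210
1 − 0.15616 = 0.84384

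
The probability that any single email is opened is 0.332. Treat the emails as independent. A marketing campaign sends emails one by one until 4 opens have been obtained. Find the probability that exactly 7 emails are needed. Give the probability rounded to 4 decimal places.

0.0724

Y = trial on which the fourth success occurs; negative binomial, r=4, p=0.332.
P(Y=7) = C(6,3) · p^4 · (1−p)^3
= 20 · 0.012149 · 0.29808 = 0.072429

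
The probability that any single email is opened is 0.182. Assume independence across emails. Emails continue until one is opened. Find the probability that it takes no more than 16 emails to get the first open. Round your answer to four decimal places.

0.9598

Y = number of emails to the first success; geometric, p = 0.182.
P(Y ≤ 16) = 1 − (1−p)^16 = 1 − 0.040184 = 0.959816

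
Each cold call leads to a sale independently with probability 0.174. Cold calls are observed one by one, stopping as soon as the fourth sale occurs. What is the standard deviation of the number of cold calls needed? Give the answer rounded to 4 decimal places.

10.4465

Y = total cold calls until the fourth success; negative binomial with r=4, p=0.174.
SD(Y) = √[r(1−p)/p²] = √(109.129343) = 10.446499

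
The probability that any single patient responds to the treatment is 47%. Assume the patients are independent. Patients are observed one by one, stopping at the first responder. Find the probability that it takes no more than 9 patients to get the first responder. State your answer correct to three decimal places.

0.997

Y = number of patients to the first success; geometric, p = 0.47.
P(Y ≤ 9) = 1 − (1−p)^9 = 1 − 0.00330 = 0.99670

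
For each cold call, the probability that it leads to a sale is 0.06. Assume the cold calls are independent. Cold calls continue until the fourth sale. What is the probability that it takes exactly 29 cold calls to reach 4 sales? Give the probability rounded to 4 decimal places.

Y = trial on which the fourth success occurs; negative binomial, r=4, p=0.06.
P(Y=29) = C(28,3) · p^4 · (1−p)^25
= 3276 · 1.296e-05 · 0.21291 = 0.009040

0.0090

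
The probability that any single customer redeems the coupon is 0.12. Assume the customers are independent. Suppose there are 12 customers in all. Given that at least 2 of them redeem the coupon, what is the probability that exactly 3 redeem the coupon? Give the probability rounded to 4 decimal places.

X ~ Binomial(12, 0.12). Want P(X=3 | X≥2) = P(X=3) / P(X≥2).
P(X=3) = C(12,3)·0.12^3·0.88^9 = 0.120312
P(X≥2) = 1 − 0.215671 − 0.352916 = 0.431412
Ratio = 0.120312 / 0.431412 = 0.278880

0.2789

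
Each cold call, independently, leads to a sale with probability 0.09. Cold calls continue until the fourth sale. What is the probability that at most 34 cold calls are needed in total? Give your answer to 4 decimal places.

Finishing within 34 cold calls ⇔ at least 4 successes in the first 34. With X ~ Binomial(34, 0.09), P(Y ≤ 34) = 1 − P(X ≤ 3).
  k=0: C(34,0)·0.09^0·0.91^34 = 0.040496
  k=1: C(34,1)·0.09^1·0.91^33 = 0.136172
  k=2: C(34,2)·0.09^2·0.91^32 = 0.222215
  k=3: C(34,3)·0.09^3·0.91^31 = 0.234424
1 − 0.633306 = 0.366694

0.3667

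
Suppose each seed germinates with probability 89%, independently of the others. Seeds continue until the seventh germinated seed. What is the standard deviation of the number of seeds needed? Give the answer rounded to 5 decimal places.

0.98595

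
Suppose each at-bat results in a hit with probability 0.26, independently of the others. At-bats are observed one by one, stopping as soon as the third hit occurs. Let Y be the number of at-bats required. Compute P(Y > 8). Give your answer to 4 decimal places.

Needing more than 8 at-bats ⇔ fewer than 3 successes in the first 8. With X ~ Binomial(8, 0.26), P(Y > 8) = P(X ≤ 2).
  k=0: C(8,0)·0.26^0·0.74^8 = 0.089919
  k=1: C(8,1)·0.26^1·0.74^7 = 0.252747
  k=2: C(8,2)·0.26^2·0.74^6 = 0.310810
P(X ≤ 2) = 0.653476

0.6535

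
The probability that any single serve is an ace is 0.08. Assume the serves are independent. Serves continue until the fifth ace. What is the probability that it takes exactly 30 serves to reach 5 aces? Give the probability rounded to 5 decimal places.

Y = trial on which the fifth success occurs; negative binomial, r=5, p=0.08.
P(Y=30) = C(29,4) · p^5 · (1−p)^25
= 23751 · 3.2768e-06 · 0.12436 = 0.0096789

0.00968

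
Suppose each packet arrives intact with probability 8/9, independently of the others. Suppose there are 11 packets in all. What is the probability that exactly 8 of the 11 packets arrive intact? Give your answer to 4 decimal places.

0.0882

X ~ Binomial(n=11, p=0.888889).
P(X=8) = C(11,8) · p^8 · (1−p)^3
= 165 · 0.38974 · 0.0013717 = 0.088214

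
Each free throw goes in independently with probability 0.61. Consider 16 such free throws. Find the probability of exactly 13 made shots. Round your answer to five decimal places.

0.05379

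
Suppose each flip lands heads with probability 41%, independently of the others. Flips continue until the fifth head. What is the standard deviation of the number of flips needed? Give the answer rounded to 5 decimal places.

4.18916

Y = total flips until the fifth success; negative binomial with r=5, p=0.41.
SD(Y) = √[r(1−p)/p²] = √(17.5490779) = 4.1891620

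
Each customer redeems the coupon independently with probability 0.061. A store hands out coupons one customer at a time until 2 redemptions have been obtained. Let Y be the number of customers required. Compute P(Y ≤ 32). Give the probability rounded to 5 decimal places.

0.58915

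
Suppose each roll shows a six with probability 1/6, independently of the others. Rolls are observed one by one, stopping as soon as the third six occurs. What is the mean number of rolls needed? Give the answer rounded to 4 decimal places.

18.0000

Y = total rolls until the third success; negative binomial with r=3, p=0.166667.
E[Y] = r / p = 3 / 0.166667 = 18.000000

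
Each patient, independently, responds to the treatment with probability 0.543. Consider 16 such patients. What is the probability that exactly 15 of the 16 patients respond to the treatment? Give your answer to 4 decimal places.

X ~ Binomial(n=16, p=0.543).
P(X=15) = C(16,15) · p^15 · (1−p)^1
= 16 · 0.0001052 · 0.457 = 0.000769

0.0008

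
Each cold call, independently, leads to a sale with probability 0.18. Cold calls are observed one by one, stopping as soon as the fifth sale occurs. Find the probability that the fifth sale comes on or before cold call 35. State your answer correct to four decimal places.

0.7804

Finishing within 35 cold calls ⇔ at least 5 successes in the first 35. With X ~ Binomial(35, 0.18), P(Y ≤ 35) = 1 − P(X ≤ 4).
  k=0: C(35,0)·0.18^0·0.82^35 = 0.000963
  k=1: C(35,1)·0.18^1·0.82^34 = 0.007396
  k=2: C(35,2)·0.18^2·0.82^33 = 0.027601
  k=3: C(35,3)·0.18^3·0.82^32 = 0.066645
  k=4: C(35,4)·0.18^4·0.82^31 = 0.117036
1 − 0.219641 = 0.780359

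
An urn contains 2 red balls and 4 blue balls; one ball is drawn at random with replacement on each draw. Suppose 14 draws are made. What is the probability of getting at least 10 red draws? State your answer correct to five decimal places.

0.00404

X ~ Binomial(14, 0.333333); P(X ≥ 10) = Σ C(14,k) p^k (1−p)^(14−k) over k:
  k=10: C(14,10)·0.333333^10·0.666667^4 = 0.0033485
  k=11: C(14,11)·0.333333^11·0.666667^3 = 0.0006088
  k=12: C(14,12)·0.333333^12·0.666667^2 = 0.0000761
  k=13: C(14,13)·0.333333^13·0.666667^1 = 0.0000059
  k=14: C(14,14)·0.333333^14·0.666667^0 = 0.0000002
Total = 0.0040395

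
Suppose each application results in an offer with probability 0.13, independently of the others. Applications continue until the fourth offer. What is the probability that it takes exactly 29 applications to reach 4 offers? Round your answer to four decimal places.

0.0288

Y = trial on which the fourth success occurs; negative binomial, r=4, p=0.13.
P(Y=29) = C(28,3) · p^4 · (1−p)^25
= 3276 · 0.00028561 · 0.03076 = 0.028781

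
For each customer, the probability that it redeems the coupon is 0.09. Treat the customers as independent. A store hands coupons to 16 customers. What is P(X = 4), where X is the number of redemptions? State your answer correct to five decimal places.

0.03851

X ~ Binomial(n=16, p=0.09).
P(X=4) = C(16,4) · p^4 · (1−p)^12
= 1820 · 6.561e-05 · 0.32248 = 0.0385069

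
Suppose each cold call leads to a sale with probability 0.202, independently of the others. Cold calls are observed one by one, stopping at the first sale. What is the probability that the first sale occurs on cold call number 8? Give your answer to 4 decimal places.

0.0416

Geometric (trials to first success), p = 0.202.
P(Y = 8) = (1−p)^7 · p = 0.20607 · 0.202 = 0.041627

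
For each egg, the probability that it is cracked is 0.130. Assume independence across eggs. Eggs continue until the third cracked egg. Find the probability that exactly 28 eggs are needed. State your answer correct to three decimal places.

Y = trial on which the third success occurs; negative binomial, r=3, p=0.13.
P(Y=28) = C(27,2) · p^3 · (1−p)^25
= 351 · 0.002197 · 0.03076 = 0.02372

0.024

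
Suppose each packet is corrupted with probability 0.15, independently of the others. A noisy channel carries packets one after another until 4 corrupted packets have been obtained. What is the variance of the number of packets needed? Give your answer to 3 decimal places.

151.111

Y = total packets until the fourth success; negative binomial with r=4, p=0.15.
Var(Y) = r(1−p)/p² = 4·0.85 / 0.15² = 151.11111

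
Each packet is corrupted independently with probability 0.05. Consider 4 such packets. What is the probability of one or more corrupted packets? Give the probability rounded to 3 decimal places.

0.185

P(at least one) = 1 − P(none) = 1 − (1 − 0.05)^4
= 1 − 0.81451 = 0.18549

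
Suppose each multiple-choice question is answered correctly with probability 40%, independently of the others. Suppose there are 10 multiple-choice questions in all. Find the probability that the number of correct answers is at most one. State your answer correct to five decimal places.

0.04636

X ~ Binomial(10, 0.40); P(X ≤ 1) = Σ C(10,k) p^k (1−p)^(10−k) over k:
  k=0: C(10,0)·0.40^0·0.60^10 = 0.0060466
  k=1: C(10,1)·0.40^1·0.60^9 = 0.0403108
Total = 0.0463574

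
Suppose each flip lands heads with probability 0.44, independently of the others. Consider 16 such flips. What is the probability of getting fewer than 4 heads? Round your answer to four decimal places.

0.0336

X ~ Binomial(16, 0.44); P(X ≤ 3) = Σ C(16,k) p^k (1−p)^(16−k) over k:
  k=0: C(16,0)·0.44^0·0.56^16 = 0.000094
  k=1: C(16,1)·0.44^1·0.56^15 = 0.001176
  k=2: C(16,2)·0.44^2·0.56^14 = 0.006930
  k=3: C(16,3)·0.44^3·0.56^13 = 0.025409
Total = 0.033608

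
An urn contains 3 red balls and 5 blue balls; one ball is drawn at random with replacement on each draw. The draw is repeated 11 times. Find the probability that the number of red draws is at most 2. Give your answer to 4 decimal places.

0.1558

X ~ Binomial(11, 0.375); P(X ≤ 2) = Σ C(11,k) p^k (1−p)^(11−k) over k:
  k=0: C(11,0)·0.375^0·0.625^11 = 0.005684
  k=1: C(11,1)·0.375^1·0.625^10 = 0.037517
  k=2: C(11,2)·0.375^2·0.625^9 = 0.112550
Total = 0.155751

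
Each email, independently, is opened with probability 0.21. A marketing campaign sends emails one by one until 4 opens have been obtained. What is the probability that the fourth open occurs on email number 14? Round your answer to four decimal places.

Y = trial on which the fourth success occurs; negative binomial, r=4, p=0.21.
P(Y=14) = C(13,3) · p^4 · (1−p)^10
= 286 · 0.0019448 · 0.094683 = 0.052664

0.0527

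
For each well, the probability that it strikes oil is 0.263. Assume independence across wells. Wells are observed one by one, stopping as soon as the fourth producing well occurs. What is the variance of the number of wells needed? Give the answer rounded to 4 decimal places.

Y = total wells until the fourth success; negative binomial with r=4, p=0.263.
Var(Y) = r(1−p)/p² = 4·0.737 / 0.263² = 42.620249

42.6202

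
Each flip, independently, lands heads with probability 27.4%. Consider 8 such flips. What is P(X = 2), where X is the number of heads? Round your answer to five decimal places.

X ~ Binomial(n=8, p=0.274).
P(X=2) = C(8,2) · p^2 · (1−p)^6
= 28 · 0.075076 · 0.14643 = 0.3078073

0.30781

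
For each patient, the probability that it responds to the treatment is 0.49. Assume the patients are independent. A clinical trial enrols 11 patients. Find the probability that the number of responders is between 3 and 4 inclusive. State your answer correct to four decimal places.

0.2596

X ~ Binomial(11, 0.49); P(3 ≤ X ≤ 4) = Σ C(11,k) p^k (1−p)^(11−k) over k:
  k=3: C(11,3)·0.49^3·0.51^8 = 0.088845
  k=4: C(11,4)·0.49^4·0.51^7 = 0.170722
Total = 0.259567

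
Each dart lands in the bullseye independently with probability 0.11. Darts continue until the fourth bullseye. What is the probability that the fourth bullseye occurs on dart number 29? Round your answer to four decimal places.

0.0260

Y = trial on which the fourth success occurs; negative binomial, r=4, p=0.11.
P(Y=29) = C(28,3) · p^4 · (1−p)^25
= 3276 · 0.00014641 · 0.054294 = 0.026041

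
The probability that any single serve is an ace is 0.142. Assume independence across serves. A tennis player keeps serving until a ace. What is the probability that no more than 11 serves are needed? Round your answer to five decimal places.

Y = number of serves to the first success; geometric, p = 0.142.
P(Y ≤ 11) = 1 − (1−p)^11 = 1 − 0.1855069 = 0.8144931

0.81449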